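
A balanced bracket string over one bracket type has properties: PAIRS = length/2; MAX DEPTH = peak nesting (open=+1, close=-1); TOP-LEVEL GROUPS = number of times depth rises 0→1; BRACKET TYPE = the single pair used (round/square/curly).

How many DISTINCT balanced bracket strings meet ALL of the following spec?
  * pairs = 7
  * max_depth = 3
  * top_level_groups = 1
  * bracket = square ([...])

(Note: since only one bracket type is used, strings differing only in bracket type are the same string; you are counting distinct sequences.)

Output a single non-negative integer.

Spec: pairs=7 depth=3 groups=1
Count(depth <= 3) = 32
Count(depth <= 2) = 1
Count(depth == 3) = 32 - 1 = 31

Answer: 31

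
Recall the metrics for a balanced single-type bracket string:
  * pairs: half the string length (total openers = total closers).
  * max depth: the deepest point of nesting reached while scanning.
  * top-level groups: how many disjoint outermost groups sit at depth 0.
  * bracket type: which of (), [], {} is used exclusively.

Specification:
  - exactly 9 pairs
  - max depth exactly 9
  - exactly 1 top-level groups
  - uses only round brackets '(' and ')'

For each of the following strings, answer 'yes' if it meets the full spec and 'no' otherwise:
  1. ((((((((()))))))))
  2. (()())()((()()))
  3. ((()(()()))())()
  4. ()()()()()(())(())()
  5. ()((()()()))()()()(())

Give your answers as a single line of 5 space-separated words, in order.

Answer: yes no no no no

Derivation:
String 1 '((((((((()))))))))': depth seq [1 2 3 4 5 6 7 8 9 8 7 6 5 4 3 2 1 0]
  -> pairs=9 depth=9 groups=1 -> yes
String 2 '(()())()((()()))': depth seq [1 2 1 2 1 0 1 0 1 2 3 2 3 2 1 0]
  -> pairs=8 depth=3 groups=3 -> no
String 3 '((()(()()))())()': depth seq [1 2 3 2 3 4 3 4 3 2 1 2 1 0 1 0]
  -> pairs=8 depth=4 groups=2 -> no
String 4 '()()()()()(())(())()': depth seq [1 0 1 0 1 0 1 0 1 0 1 2 1 0 1 2 1 0 1 0]
  -> pairs=10 depth=2 groups=8 -> no
String 5 '()((()()()))()()()(())': depth seq [1 0 1 2 3 2 3 2 3 2 1 0 1 0 1 0 1 0 1 2 1 0]
  -> pairs=11 depth=3 groups=6 -> no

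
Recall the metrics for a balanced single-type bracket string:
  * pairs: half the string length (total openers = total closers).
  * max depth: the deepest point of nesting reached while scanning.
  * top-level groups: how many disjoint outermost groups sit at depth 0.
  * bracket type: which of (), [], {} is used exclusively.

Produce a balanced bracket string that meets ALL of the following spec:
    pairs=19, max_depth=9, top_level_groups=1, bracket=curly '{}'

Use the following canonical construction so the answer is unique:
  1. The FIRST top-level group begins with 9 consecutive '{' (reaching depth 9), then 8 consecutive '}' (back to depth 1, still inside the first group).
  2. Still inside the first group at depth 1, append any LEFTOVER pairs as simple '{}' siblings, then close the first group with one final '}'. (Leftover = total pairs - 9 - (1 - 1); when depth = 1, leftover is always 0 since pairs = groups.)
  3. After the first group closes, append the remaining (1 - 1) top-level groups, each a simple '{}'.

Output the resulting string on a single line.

Answer: {{{{{{{{{}}}}}}}}{}{}{}{}{}{}{}{}{}{}}

Derivation:
Spec: pairs=19 depth=9 groups=1
Leftover pairs = 19 - 9 - (1-1) = 10
First group: deep chain of depth 9 + 10 sibling pairs
Remaining 0 groups: simple '{}' each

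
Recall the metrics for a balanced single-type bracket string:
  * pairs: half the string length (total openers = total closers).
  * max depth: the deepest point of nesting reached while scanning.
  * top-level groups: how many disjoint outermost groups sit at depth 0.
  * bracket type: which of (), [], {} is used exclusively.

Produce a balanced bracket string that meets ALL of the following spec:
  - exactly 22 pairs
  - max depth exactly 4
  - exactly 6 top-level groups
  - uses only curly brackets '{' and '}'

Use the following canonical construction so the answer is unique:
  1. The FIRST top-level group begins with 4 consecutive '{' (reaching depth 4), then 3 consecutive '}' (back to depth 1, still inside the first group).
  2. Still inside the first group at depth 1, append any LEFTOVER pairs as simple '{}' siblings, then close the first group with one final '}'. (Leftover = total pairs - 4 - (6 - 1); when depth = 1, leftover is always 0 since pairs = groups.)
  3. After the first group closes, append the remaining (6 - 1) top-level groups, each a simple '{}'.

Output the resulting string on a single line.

Answer: {{{{}}}{}{}{}{}{}{}{}{}{}{}{}{}{}}{}{}{}{}{}

Derivation:
Spec: pairs=22 depth=4 groups=6
Leftover pairs = 22 - 4 - (6-1) = 13
First group: deep chain of depth 4 + 13 sibling pairs
Remaining 5 groups: simple '{}' each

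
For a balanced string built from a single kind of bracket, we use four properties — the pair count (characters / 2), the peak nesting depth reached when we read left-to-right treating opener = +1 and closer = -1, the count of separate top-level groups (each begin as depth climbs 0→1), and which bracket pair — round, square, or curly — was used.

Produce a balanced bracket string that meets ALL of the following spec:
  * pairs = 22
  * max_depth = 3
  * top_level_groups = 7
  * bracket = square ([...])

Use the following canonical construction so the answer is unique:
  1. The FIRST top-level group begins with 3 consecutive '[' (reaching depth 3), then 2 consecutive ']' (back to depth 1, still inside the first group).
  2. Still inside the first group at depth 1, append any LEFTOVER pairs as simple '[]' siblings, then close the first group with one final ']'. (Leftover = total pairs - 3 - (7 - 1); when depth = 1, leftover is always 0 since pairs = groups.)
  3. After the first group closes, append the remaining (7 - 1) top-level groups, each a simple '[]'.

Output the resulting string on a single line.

Answer: [[[]][][][][][][][][][][][][][]][][][][][][]

Derivation:
Spec: pairs=22 depth=3 groups=7
Leftover pairs = 22 - 3 - (7-1) = 13
First group: deep chain of depth 3 + 13 sibling pairs
Remaining 6 groups: simple '[]' each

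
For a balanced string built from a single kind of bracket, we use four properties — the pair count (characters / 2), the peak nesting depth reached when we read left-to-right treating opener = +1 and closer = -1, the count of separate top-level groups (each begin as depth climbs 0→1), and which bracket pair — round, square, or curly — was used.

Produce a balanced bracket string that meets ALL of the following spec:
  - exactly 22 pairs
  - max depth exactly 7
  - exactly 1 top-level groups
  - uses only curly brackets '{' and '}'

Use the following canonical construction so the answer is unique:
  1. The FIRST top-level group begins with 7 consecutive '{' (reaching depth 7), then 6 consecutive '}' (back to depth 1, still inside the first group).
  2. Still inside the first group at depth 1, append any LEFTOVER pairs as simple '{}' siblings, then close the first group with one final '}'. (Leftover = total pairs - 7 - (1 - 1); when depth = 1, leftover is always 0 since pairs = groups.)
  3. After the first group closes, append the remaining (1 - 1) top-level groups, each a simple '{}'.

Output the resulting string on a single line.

Answer: {{{{{{{}}}}}}{}{}{}{}{}{}{}{}{}{}{}{}{}{}{}}

Derivation:
Spec: pairs=22 depth=7 groups=1
Leftover pairs = 22 - 7 - (1-1) = 15
First group: deep chain of depth 7 + 15 sibling pairs
Remaining 0 groups: simple '{}' each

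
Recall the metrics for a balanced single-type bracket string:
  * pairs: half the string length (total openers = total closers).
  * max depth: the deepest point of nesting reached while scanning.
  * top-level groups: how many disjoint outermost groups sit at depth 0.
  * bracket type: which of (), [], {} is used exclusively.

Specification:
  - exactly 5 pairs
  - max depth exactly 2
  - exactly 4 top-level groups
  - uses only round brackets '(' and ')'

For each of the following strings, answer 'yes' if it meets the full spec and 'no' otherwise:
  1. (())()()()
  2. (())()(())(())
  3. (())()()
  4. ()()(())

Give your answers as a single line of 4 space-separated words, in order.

Answer: yes no no no

Derivation:
String 1 '(())()()()': depth seq [1 2 1 0 1 0 1 0 1 0]
  -> pairs=5 depth=2 groups=4 -> yes
String 2 '(())()(())(())': depth seq [1 2 1 0 1 0 1 2 1 0 1 2 1 0]
  -> pairs=7 depth=2 groups=4 -> no
String 3 '(())()()': depth seq [1 2 1 0 1 0 1 0]
  -> pairs=4 depth=2 groups=3 -> no
String 4 '()()(())': depth seq [1 0 1 0 1 2 1 0]
  -> pairs=4 depth=2 groups=3 -> no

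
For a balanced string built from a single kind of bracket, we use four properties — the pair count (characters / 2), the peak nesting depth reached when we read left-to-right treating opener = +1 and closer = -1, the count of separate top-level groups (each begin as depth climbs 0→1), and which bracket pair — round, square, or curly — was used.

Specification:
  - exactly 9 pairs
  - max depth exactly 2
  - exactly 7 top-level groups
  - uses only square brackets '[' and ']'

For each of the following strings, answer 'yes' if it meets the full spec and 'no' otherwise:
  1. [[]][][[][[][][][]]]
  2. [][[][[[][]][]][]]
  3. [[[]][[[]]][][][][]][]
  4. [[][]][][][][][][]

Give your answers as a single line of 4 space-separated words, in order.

Answer: no no no yes

Derivation:
String 1 '[[]][][[][[][][][]]]': depth seq [1 2 1 0 1 0 1 2 1 2 3 2 3 2 3 2 3 2 1 0]
  -> pairs=10 depth=3 groups=3 -> no
String 2 '[][[][[[][]][]][]]': depth seq [1 0 1 2 1 2 3 4 3 4 3 2 3 2 1 2 1 0]
  -> pairs=9 depth=4 groups=2 -> no
String 3 '[[[]][[[]]][][][][]][]': depth seq [1 2 3 2 1 2 3 4 3 2 1 2 1 2 1 2 1 2 1 0 1 0]
  -> pairs=11 depth=4 groups=2 -> no
String 4 '[[][]][][][][][][]': depth seq [1 2 1 2 1 0 1 0 1 0 1 0 1 0 1 0 1 0]
  -> pairs=9 depth=2 groups=7 -> yes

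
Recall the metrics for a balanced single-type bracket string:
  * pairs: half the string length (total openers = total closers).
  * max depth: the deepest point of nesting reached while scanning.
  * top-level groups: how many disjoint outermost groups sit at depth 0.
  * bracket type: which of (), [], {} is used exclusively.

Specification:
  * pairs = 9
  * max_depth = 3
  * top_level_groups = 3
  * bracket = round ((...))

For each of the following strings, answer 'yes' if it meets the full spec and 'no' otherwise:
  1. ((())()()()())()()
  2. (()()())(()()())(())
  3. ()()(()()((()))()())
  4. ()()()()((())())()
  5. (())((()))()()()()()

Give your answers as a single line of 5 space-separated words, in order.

Answer: yes no no no no

Derivation:
String 1 '((())()()()())()()': depth seq [1 2 3 2 1 2 1 2 1 2 1 2 1 0 1 0 1 0]
  -> pairs=9 depth=3 groups=3 -> yes
String 2 '(()()())(()()())(())': depth seq [1 2 1 2 1 2 1 0 1 2 1 2 1 2 1 0 1 2 1 0]
  -> pairs=10 depth=2 groups=3 -> no
String 3 '()()(()()((()))()())': depth seq [1 0 1 0 1 2 1 2 1 2 3 4 3 2 1 2 1 2 1 0]
  -> pairs=10 depth=4 groups=3 -> no
String 4 '()()()()((())())()': depth seq [1 0 1 0 1 0 1 0 1 2 3 2 1 2 1 0 1 0]
  -> pairs=9 depth=3 groups=6 -> no
String 5 '(())((()))()()()()()': depth seq [1 2 1 0 1 2 3 2 1 0 1 0 1 0 1 0 1 0 1 0]
  -> pairs=10 depth=3 groups=7 -> no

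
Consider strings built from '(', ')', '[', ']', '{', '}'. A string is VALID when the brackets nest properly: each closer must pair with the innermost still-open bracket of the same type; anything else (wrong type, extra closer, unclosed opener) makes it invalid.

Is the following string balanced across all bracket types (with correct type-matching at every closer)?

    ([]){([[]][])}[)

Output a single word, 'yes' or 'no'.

pos 0: push '('; stack = (
pos 1: push '['; stack = ([
pos 2: ']' matches '['; pop; stack = (
pos 3: ')' matches '('; pop; stack = (empty)
pos 4: push '{'; stack = {
pos 5: push '('; stack = {(
pos 6: push '['; stack = {([
pos 7: push '['; stack = {([[
pos 8: ']' matches '['; pop; stack = {([
pos 9: ']' matches '['; pop; stack = {(
pos 10: push '['; stack = {([
pos 11: ']' matches '['; pop; stack = {(
pos 12: ')' matches '('; pop; stack = {
pos 13: '}' matches '{'; pop; stack = (empty)
pos 14: push '['; stack = [
pos 15: saw closer ')' but top of stack is '[' (expected ']') → INVALID
Verdict: type mismatch at position 15: ')' closes '[' → no

Answer: no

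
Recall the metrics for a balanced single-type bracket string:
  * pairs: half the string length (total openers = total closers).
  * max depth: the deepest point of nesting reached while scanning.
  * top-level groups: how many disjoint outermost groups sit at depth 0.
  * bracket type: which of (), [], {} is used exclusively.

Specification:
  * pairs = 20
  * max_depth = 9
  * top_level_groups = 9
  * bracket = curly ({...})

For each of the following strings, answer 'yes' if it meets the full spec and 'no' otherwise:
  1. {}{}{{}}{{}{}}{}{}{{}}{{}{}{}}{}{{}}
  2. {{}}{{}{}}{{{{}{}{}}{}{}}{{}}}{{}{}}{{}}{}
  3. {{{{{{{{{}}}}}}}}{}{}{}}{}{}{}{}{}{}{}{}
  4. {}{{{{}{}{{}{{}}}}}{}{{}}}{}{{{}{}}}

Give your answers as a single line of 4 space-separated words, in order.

Answer: no no yes no

Derivation:
String 1 '{}{}{{}}{{}{}}{}{}{{}}{{}{}{}}{}{{}}': depth seq [1 0 1 0 1 2 1 0 1 2 1 2 1 0 1 0 1 0 1 2 1 0 1 2 1 2 1 2 1 0 1 0 1 2 1 0]
  -> pairs=18 depth=2 groups=10 -> no
String 2 '{{}}{{}{}}{{{{}{}{}}{}{}}{{}}}{{}{}}{{}}{}': depth seq [1 2 1 0 1 2 1 2 1 0 1 2 3 4 3 4 3 4 3 2 3 2 3 2 1 2 3 2 1 0 1 2 1 2 1 0 1 2 1 0 1 0]
  -> pairs=21 depth=4 groups=6 -> no
String 3 '{{{{{{{{{}}}}}}}}{}{}{}}{}{}{}{}{}{}{}{}': depth seq [1 2 3 4 5 6 7 8 9 8 7 6 5 4 3 2 1 2 1 2 1 2 1 0 1 0 1 0 1 0 1 0 1 0 1 0 1 0 1 0]
  -> pairs=20 depth=9 groups=9 -> yes
String 4 '{}{{{{}{}{{}{{}}}}}{}{{}}}{}{{{}{}}}': depth seq [1 0 1 2 3 4 3 4 3 4 5 4 5 6 5 4 3 2 1 2 1 2 3 2 1 0 1 0 1 2 3 2 3 2 1 0]
  -> pairs=18 depth=6 groups=4 -> no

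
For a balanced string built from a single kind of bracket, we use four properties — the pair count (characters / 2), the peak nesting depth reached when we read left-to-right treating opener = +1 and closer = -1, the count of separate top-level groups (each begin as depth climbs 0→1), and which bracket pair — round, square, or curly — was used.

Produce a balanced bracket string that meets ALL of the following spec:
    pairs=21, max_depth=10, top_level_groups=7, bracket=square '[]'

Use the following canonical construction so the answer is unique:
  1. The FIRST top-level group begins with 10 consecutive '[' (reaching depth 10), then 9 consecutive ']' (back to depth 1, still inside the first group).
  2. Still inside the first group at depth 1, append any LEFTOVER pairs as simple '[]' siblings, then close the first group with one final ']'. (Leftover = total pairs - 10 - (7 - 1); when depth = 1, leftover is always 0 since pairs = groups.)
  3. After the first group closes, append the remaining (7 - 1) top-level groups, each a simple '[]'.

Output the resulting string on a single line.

Spec: pairs=21 depth=10 groups=7
Leftover pairs = 21 - 10 - (7-1) = 5
First group: deep chain of depth 10 + 5 sibling pairs
Remaining 6 groups: simple '[]' each

Answer: [[[[[[[[[[]]]]]]]]][][][][][]][][][][][][]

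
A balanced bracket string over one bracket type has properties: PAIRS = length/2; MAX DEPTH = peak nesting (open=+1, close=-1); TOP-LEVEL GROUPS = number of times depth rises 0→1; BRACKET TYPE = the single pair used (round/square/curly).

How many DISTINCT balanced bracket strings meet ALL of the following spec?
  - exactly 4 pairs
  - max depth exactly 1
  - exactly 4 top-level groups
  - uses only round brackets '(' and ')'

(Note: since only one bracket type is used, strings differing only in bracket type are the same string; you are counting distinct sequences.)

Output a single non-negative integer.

Spec: pairs=4 depth=1 groups=4
Count(depth <= 1) = 1
Count(depth <= 0) = 0
Count(depth == 1) = 1 - 0 = 1

Answer: 1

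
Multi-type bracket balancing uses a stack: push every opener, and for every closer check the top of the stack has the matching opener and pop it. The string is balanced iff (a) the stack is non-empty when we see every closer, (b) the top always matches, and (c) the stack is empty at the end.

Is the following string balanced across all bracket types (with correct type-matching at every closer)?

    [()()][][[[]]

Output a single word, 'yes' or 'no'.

Answer: no

Derivation:
pos 0: push '['; stack = [
pos 1: push '('; stack = [(
pos 2: ')' matches '('; pop; stack = [
pos 3: push '('; stack = [(
pos 4: ')' matches '('; pop; stack = [
pos 5: ']' matches '['; pop; stack = (empty)
pos 6: push '['; stack = [
pos 7: ']' matches '['; pop; stack = (empty)
pos 8: push '['; stack = [
pos 9: push '['; stack = [[
pos 10: push '['; stack = [[[
pos 11: ']' matches '['; pop; stack = [[
pos 12: ']' matches '['; pop; stack = [
end: stack still non-empty ([) → INVALID
Verdict: unclosed openers at end: [ → no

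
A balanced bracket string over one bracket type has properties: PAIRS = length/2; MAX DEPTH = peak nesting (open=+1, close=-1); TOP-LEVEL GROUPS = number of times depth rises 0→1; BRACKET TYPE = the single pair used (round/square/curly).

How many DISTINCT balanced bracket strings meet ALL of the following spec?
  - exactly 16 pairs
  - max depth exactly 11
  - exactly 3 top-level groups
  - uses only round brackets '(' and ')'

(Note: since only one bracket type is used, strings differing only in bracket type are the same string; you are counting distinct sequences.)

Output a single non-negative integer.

Answer: 6675

Derivation:
Spec: pairs=16 depth=11 groups=3
Count(depth <= 11) = 7019436
Count(depth <= 10) = 7012761
Count(depth == 11) = 7019436 - 7012761 = 6675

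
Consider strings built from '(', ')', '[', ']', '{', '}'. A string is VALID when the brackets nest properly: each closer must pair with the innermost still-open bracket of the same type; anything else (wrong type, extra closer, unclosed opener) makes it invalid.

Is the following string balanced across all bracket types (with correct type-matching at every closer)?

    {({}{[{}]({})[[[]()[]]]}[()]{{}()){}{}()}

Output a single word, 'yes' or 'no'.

pos 0: push '{'; stack = {
pos 1: push '('; stack = {(
pos 2: push '{'; stack = {({
pos 3: '}' matches '{'; pop; stack = {(
pos 4: push '{'; stack = {({
pos 5: push '['; stack = {({[
pos 6: push '{'; stack = {({[{
pos 7: '}' matches '{'; pop; stack = {({[
pos 8: ']' matches '['; pop; stack = {({
pos 9: push '('; stack = {({(
pos 10: push '{'; stack = {({({
pos 11: '}' matches '{'; pop; stack = {({(
pos 12: ')' matches '('; pop; stack = {({
pos 13: push '['; stack = {({[
pos 14: push '['; stack = {({[[
pos 15: push '['; stack = {({[[[
pos 16: ']' matches '['; pop; stack = {({[[
pos 17: push '('; stack = {({[[(
pos 18: ')' matches '('; pop; stack = {({[[
pos 19: push '['; stack = {({[[[
pos 20: ']' matches '['; pop; stack = {({[[
pos 21: ']' matches '['; pop; stack = {({[
pos 22: ']' matches '['; pop; stack = {({
pos 23: '}' matches '{'; pop; stack = {(
pos 24: push '['; stack = {([
pos 25: push '('; stack = {([(
pos 26: ')' matches '('; pop; stack = {([
pos 27: ']' matches '['; pop; stack = {(
pos 28: push '{'; stack = {({
pos 29: push '{'; stack = {({{
pos 30: '}' matches '{'; pop; stack = {({
pos 31: push '('; stack = {({(
pos 32: ')' matches '('; pop; stack = {({
pos 33: saw closer ')' but top of stack is '{' (expected '}') → INVALID
Verdict: type mismatch at position 33: ')' closes '{' → no

Answer: no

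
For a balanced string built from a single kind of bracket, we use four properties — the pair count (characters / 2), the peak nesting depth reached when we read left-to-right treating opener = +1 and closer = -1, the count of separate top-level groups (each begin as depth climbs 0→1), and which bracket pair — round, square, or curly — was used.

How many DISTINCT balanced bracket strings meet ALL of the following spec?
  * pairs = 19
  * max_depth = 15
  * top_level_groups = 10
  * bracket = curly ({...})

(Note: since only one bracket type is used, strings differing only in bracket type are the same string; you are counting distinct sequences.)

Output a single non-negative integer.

Answer: 0

Derivation:
Spec: pairs=19 depth=15 groups=10
Count(depth <= 15) = 2466750
Count(depth <= 14) = 2466750
Count(depth == 15) = 2466750 - 2466750 = 0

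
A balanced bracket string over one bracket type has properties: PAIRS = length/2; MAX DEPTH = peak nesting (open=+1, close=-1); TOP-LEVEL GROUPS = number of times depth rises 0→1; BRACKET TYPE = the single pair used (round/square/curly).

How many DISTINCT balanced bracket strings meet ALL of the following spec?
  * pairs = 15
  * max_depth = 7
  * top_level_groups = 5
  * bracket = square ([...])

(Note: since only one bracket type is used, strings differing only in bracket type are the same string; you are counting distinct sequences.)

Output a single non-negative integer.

Answer: 26790

Derivation:
Spec: pairs=15 depth=7 groups=5
Count(depth <= 7) = 646272
Count(depth <= 6) = 619482
Count(depth == 7) = 646272 - 619482 = 26790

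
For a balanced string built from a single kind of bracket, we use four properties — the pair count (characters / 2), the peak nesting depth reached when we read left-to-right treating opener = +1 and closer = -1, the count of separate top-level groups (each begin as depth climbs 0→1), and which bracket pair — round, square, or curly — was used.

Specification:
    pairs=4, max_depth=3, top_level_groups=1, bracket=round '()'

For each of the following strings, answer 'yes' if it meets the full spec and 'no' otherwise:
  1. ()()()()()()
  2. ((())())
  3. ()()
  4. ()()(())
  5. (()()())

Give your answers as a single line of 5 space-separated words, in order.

String 1 '()()()()()()': depth seq [1 0 1 0 1 0 1 0 1 0 1 0]
  -> pairs=6 depth=1 groups=6 -> no
String 2 '((())())': depth seq [1 2 3 2 1 2 1 0]
  -> pairs=4 depth=3 groups=1 -> yes
String 3 '()()': depth seq [1 0 1 0]
  -> pairs=2 depth=1 groups=2 -> no
String 4 '()()(())': depth seq [1 0 1 0 1 2 1 0]
  -> pairs=4 depth=2 groups=3 -> no
String 5 '(()()())': depth seq [1 2 1 2 1 2 1 0]
  -> pairs=4 depth=2 groups=1 -> no

Answer: no yes no no no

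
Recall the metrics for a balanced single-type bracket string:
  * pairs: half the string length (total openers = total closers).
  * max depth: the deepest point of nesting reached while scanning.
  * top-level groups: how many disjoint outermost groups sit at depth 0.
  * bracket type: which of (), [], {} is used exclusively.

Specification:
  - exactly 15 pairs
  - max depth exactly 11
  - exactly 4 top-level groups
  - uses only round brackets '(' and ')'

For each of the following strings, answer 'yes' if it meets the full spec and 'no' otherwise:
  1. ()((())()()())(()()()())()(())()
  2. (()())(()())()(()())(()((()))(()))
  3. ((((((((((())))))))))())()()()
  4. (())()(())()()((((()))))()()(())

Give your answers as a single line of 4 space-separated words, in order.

Answer: no no yes no

Derivation:
String 1 '()((())()()())(()()()())()(())()': depth seq [1 0 1 2 3 2 1 2 1 2 1 2 1 0 1 2 1 2 1 2 1 2 1 0 1 0 1 2 1 0 1 0]
  -> pairs=16 depth=3 groups=6 -> no
String 2 '(()())(()())()(()())(()((()))(()))': depth seq [1 2 1 2 1 0 1 2 1 2 1 0 1 0 1 2 1 2 1 0 1 2 1 2 3 4 3 2 1 2 3 2 1 0]
  -> pairs=17 depth=4 groups=5 -> no
String 3 '((((((((((())))))))))())()()()': depth seq [1 2 3 4 5 6 7 8 9 10 11 10 9 8 7 6 5 4 3 2 1 2 1 0 1 0 1 0 1 0]
  -> pairs=15 depth=11 groups=4 -> yes
String 4 '(())()(())()()((((()))))()()(())': depth seq [1 2 1 0 1 0 1 2 1 0 1 0 1 0 1 2 3 4 5 4 3 2 1 0 1 0 1 0 1 2 1 0]
  -> pairs=16 depth=5 groups=9 -> no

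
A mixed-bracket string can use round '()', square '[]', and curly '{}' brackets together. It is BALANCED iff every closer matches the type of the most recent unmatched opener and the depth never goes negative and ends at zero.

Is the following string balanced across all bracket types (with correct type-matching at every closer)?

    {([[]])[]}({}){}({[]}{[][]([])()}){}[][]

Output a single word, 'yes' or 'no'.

Answer: yes

Derivation:
pos 0: push '{'; stack = {
pos 1: push '('; stack = {(
pos 2: push '['; stack = {([
pos 3: push '['; stack = {([[
pos 4: ']' matches '['; pop; stack = {([
pos 5: ']' matches '['; pop; stack = {(
pos 6: ')' matches '('; pop; stack = {
pos 7: push '['; stack = {[
pos 8: ']' matches '['; pop; stack = {
pos 9: '}' matches '{'; pop; stack = (empty)
pos 10: push '('; stack = (
pos 11: push '{'; stack = ({
pos 12: '}' matches '{'; pop; stack = (
pos 13: ')' matches '('; pop; stack = (empty)
pos 14: push '{'; stack = {
pos 15: '}' matches '{'; pop; stack = (empty)
pos 16: push '('; stack = (
pos 17: push '{'; stack = ({
pos 18: push '['; stack = ({[
pos 19: ']' matches '['; pop; stack = ({
pos 20: '}' matches '{'; pop; stack = (
pos 21: push '{'; stack = ({
pos 22: push '['; stack = ({[
pos 23: ']' matches '['; pop; stack = ({
pos 24: push '['; stack = ({[
pos 25: ']' matches '['; pop; stack = ({
pos 26: push '('; stack = ({(
pos 27: push '['; stack = ({([
pos 28: ']' matches '['; pop; stack = ({(
pos 29: ')' matches '('; pop; stack = ({
pos 30: push '('; stack = ({(
pos 31: ')' matches '('; pop; stack = ({
pos 32: '}' matches '{'; pop; stack = (
pos 33: ')' matches '('; pop; stack = (empty)
pos 34: push '{'; stack = {
pos 35: '}' matches '{'; pop; stack = (empty)
pos 36: push '['; stack = [
pos 37: ']' matches '['; pop; stack = (empty)
pos 38: push '['; stack = [
pos 39: ']' matches '['; pop; stack = (empty)
end: stack empty → VALID
Verdict: properly nested → yes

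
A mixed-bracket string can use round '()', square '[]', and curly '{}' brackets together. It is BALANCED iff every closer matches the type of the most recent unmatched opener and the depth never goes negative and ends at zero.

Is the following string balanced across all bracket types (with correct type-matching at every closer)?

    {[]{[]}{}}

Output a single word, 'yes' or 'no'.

pos 0: push '{'; stack = {
pos 1: push '['; stack = {[
pos 2: ']' matches '['; pop; stack = {
pos 3: push '{'; stack = {{
pos 4: push '['; stack = {{[
pos 5: ']' matches '['; pop; stack = {{
pos 6: '}' matches '{'; pop; stack = {
pos 7: push '{'; stack = {{
pos 8: '}' matches '{'; pop; stack = {
pos 9: '}' matches '{'; pop; stack = (empty)
end: stack empty → VALID
Verdict: properly nested → yes

Answer: yes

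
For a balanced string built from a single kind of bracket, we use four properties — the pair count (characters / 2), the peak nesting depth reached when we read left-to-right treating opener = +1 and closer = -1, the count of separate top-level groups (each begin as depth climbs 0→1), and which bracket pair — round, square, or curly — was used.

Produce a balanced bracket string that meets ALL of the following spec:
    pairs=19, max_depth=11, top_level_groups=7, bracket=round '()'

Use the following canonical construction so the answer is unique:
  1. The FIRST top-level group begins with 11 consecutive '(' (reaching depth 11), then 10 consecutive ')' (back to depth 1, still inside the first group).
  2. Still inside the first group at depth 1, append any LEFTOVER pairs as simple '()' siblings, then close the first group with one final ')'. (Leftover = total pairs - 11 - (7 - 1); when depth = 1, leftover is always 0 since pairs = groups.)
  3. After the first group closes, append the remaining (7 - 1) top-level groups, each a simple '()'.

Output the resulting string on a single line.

Spec: pairs=19 depth=11 groups=7
Leftover pairs = 19 - 11 - (7-1) = 2
First group: deep chain of depth 11 + 2 sibling pairs
Remaining 6 groups: simple '()' each

Answer: ((((((((((())))))))))()())()()()()()()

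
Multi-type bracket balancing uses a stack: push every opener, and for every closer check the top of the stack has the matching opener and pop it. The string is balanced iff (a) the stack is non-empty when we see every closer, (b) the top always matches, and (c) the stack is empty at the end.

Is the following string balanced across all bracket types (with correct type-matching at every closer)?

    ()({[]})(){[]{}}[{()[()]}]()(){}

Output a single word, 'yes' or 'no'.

pos 0: push '('; stack = (
pos 1: ')' matches '('; pop; stack = (empty)
pos 2: push '('; stack = (
pos 3: push '{'; stack = ({
pos 4: push '['; stack = ({[
pos 5: ']' matches '['; pop; stack = ({
pos 6: '}' matches '{'; pop; stack = (
pos 7: ')' matches '('; pop; stack = (empty)
pos 8: push '('; stack = (
pos 9: ')' matches '('; pop; stack = (empty)
pos 10: push '{'; stack = {
pos 11: push '['; stack = {[
pos 12: ']' matches '['; pop; stack = {
pos 13: push '{'; stack = {{
pos 14: '}' matches '{'; pop; stack = {
pos 15: '}' matches '{'; pop; stack = (empty)
pos 16: push '['; stack = [
pos 17: push '{'; stack = [{
pos 18: push '('; stack = [{(
pos 19: ')' matches '('; pop; stack = [{
pos 20: push '['; stack = [{[
pos 21: push '('; stack = [{[(
pos 22: ')' matches '('; pop; stack = [{[
pos 23: ']' matches '['; pop; stack = [{
pos 24: '}' matches '{'; pop; stack = [
pos 25: ']' matches '['; pop; stack = (empty)
pos 26: push '('; stack = (
pos 27: ')' matches '('; pop; stack = (empty)
pos 28: push '('; stack = (
pos 29: ')' matches '('; pop; stack = (empty)
pos 30: push '{'; stack = {
pos 31: '}' matches '{'; pop; stack = (empty)
end: stack empty → VALID
Verdict: properly nested → yes

Answer: yes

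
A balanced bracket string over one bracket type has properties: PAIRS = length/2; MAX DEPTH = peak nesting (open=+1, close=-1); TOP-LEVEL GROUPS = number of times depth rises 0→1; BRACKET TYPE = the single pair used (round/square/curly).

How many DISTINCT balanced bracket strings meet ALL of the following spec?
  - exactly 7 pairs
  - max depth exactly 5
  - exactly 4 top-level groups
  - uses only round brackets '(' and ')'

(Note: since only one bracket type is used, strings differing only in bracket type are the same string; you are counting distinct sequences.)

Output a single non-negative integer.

Spec: pairs=7 depth=5 groups=4
Count(depth <= 5) = 48
Count(depth <= 4) = 48
Count(depth == 5) = 48 - 48 = 0

Answer: 0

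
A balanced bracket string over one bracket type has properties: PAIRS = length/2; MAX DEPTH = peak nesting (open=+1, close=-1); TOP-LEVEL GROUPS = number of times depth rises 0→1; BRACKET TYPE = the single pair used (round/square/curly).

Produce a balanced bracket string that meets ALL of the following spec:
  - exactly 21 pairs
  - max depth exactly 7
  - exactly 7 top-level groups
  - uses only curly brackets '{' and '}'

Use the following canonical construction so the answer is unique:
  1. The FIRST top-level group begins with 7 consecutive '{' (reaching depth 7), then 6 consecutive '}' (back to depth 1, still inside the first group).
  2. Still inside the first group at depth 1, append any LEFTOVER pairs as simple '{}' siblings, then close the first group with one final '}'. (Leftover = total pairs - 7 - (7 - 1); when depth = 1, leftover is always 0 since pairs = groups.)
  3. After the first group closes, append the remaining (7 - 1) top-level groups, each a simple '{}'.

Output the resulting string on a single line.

Spec: pairs=21 depth=7 groups=7
Leftover pairs = 21 - 7 - (7-1) = 8
First group: deep chain of depth 7 + 8 sibling pairs
Remaining 6 groups: simple '{}' each

Answer: {{{{{{{}}}}}}{}{}{}{}{}{}{}{}}{}{}{}{}{}{}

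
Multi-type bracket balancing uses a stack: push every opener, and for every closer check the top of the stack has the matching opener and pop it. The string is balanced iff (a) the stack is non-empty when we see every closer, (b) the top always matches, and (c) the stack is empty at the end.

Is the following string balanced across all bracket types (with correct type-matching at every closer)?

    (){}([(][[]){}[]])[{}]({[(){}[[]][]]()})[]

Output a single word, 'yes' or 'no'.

Answer: no

Derivation:
pos 0: push '('; stack = (
pos 1: ')' matches '('; pop; stack = (empty)
pos 2: push '{'; stack = {
pos 3: '}' matches '{'; pop; stack = (empty)
pos 4: push '('; stack = (
pos 5: push '['; stack = ([
pos 6: push '('; stack = ([(
pos 7: saw closer ']' but top of stack is '(' (expected ')') → INVALID
Verdict: type mismatch at position 7: ']' closes '(' → no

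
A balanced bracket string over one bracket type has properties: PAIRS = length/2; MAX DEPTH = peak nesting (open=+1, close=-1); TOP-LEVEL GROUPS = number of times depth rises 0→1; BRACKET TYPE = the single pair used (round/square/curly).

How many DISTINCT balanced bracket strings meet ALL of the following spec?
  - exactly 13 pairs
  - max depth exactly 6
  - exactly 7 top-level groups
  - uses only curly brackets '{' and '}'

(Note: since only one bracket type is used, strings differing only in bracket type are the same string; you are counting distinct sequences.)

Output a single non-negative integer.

Spec: pairs=13 depth=6 groups=7
Count(depth <= 6) = 9989
Count(depth <= 5) = 9884
Count(depth == 6) = 9989 - 9884 = 105

Answer: 105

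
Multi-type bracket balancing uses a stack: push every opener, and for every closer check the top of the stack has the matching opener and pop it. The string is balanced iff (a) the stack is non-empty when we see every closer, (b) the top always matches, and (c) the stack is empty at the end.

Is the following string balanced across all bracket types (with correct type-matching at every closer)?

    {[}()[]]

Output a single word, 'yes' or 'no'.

pos 0: push '{'; stack = {
pos 1: push '['; stack = {[
pos 2: saw closer '}' but top of stack is '[' (expected ']') → INVALID
Verdict: type mismatch at position 2: '}' closes '[' → no

Answer: no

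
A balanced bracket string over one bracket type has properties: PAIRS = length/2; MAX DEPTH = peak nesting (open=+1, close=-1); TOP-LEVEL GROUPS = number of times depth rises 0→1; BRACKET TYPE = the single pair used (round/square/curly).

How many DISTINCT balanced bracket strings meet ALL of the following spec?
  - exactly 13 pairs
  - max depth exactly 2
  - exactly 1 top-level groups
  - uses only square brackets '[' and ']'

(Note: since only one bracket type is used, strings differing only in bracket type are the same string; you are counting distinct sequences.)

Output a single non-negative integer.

Answer: 1

Derivation:
Spec: pairs=13 depth=2 groups=1
Count(depth <= 2) = 1
Count(depth <= 1) = 0
Count(depth == 2) = 1 - 0 = 1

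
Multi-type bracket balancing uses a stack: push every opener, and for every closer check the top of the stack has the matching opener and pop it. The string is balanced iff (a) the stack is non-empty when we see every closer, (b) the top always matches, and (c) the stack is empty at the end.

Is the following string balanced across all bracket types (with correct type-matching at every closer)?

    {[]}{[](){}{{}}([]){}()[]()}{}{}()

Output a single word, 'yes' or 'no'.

pos 0: push '{'; stack = {
pos 1: push '['; stack = {[
pos 2: ']' matches '['; pop; stack = {
pos 3: '}' matches '{'; pop; stack = (empty)
pos 4: push '{'; stack = {
pos 5: push '['; stack = {[
pos 6: ']' matches '['; pop; stack = {
pos 7: push '('; stack = {(
pos 8: ')' matches '('; pop; stack = {
pos 9: push '{'; stack = {{
pos 10: '}' matches '{'; pop; stack = {
pos 11: push '{'; stack = {{
pos 12: push '{'; stack = {{{
pos 13: '}' matches '{'; pop; stack = {{
pos 14: '}' matches '{'; pop; stack = {
pos 15: push '('; stack = {(
pos 16: push '['; stack = {([
pos 17: ']' matches '['; pop; stack = {(
pos 18: ')' matches '('; pop; stack = {
pos 19: push '{'; stack = {{
pos 20: '}' matches '{'; pop; stack = {
pos 21: push '('; stack = {(
pos 22: ')' matches '('; pop; stack = {
pos 23: push '['; stack = {[
pos 24: ']' matches '['; pop; stack = {
pos 25: push '('; stack = {(
pos 26: ')' matches '('; pop; stack = {
pos 27: '}' matches '{'; pop; stack = (empty)
pos 28: push '{'; stack = {
pos 29: '}' matches '{'; pop; stack = (empty)
pos 30: push '{'; stack = {
pos 31: '}' matches '{'; pop; stack = (empty)
pos 32: push '('; stack = (
pos 33: ')' matches '('; pop; stack = (empty)
end: stack empty → VALID
Verdict: properly nested → yes

Answer: yes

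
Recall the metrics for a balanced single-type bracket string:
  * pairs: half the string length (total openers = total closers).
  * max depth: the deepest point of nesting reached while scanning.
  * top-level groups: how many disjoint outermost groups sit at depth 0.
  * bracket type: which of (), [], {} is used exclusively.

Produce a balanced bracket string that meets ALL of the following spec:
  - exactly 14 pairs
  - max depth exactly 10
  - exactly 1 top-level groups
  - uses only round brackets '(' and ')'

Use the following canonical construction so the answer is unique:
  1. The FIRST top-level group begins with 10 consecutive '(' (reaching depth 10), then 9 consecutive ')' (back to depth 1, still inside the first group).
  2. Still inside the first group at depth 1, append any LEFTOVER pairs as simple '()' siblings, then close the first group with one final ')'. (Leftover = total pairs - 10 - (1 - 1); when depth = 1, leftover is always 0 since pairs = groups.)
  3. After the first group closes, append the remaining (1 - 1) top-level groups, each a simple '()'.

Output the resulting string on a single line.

Answer: (((((((((()))))))))()()()())

Derivation:
Spec: pairs=14 depth=10 groups=1
Leftover pairs = 14 - 10 - (1-1) = 4
First group: deep chain of depth 10 + 4 sibling pairs
Remaining 0 groups: simple '()' each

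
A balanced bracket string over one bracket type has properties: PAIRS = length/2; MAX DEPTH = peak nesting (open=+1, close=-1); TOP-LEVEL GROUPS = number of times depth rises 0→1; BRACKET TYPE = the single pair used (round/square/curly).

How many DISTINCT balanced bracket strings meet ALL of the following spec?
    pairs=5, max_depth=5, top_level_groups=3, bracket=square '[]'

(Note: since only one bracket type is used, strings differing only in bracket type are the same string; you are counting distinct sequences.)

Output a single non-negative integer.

Spec: pairs=5 depth=5 groups=3
Count(depth <= 5) = 9
Count(depth <= 4) = 9
Count(depth == 5) = 9 - 9 = 0

Answer: 0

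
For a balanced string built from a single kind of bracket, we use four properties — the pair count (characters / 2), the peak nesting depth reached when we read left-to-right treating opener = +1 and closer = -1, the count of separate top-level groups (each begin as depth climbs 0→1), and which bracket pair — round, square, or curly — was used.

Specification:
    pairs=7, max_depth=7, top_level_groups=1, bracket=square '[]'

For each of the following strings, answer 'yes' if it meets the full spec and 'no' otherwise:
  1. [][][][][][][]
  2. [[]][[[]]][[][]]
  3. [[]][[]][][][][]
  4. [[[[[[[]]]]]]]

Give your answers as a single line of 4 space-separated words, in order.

String 1 '[][][][][][][]': depth seq [1 0 1 0 1 0 1 0 1 0 1 0 1 0]
  -> pairs=7 depth=1 groups=7 -> no
String 2 '[[]][[[]]][[][]]': depth seq [1 2 1 0 1 2 3 2 1 0 1 2 1 2 1 0]
  -> pairs=8 depth=3 groups=3 -> no
String 3 '[[]][[]][][][][]': depth seq [1 2 1 0 1 2 1 0 1 0 1 0 1 0 1 0]
  -> pairs=8 depth=2 groups=6 -> no
String 4 '[[[[[[[]]]]]]]': depth seq [1 2 3 4 5 6 7 6 5 4 3 2 1 0]
  -> pairs=7 depth=7 groups=1 -> yes

Answer: no no no yes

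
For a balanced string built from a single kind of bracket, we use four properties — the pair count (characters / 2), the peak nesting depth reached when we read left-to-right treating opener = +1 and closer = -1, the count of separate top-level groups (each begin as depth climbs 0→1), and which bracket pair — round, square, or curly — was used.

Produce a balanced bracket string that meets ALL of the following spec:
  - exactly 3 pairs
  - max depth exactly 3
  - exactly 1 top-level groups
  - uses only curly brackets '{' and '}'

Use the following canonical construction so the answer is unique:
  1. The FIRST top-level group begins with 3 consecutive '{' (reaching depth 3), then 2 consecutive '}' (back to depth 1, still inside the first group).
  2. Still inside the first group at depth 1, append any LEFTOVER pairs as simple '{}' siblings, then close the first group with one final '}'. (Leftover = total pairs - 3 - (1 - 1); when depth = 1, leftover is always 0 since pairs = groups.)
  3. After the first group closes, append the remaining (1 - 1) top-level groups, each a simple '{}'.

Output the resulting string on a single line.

Spec: pairs=3 depth=3 groups=1
Leftover pairs = 3 - 3 - (1-1) = 0
First group: deep chain of depth 3 + 0 sibling pairs
Remaining 0 groups: simple '{}' each

Answer: {{{}}}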